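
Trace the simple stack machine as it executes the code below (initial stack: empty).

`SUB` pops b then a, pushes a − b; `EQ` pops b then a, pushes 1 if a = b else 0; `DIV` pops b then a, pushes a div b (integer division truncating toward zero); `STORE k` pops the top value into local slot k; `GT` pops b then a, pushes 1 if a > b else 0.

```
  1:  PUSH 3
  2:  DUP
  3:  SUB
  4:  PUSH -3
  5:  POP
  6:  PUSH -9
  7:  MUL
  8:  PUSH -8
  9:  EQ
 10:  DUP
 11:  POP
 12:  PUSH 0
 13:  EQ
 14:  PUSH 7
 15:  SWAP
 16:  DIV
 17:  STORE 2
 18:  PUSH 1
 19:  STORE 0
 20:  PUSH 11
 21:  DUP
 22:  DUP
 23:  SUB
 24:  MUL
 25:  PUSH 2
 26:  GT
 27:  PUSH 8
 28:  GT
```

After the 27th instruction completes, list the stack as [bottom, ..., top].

PUSH 3   3
DUP      3 3
SUB      0
PUSH -3  0 -3
POP      0
PUSH -9  0 -9
MUL      0
PUSH -8  0 -8
EQ       0
DUP      0 0
POP      0
PUSH 0   0 0
EQ       1
PUSH 7   1 7
SWAP     7 1
DIV      7
STORE 2  (empty)
PUSH 1   1
STORE 0  (empty)
PUSH 11  11
DUP      11 11
DUP      11 11 11
SUB      11 0
MUL      0
PUSH 2   0 2
GT       0
PUSH 8   0 8

[0, 8]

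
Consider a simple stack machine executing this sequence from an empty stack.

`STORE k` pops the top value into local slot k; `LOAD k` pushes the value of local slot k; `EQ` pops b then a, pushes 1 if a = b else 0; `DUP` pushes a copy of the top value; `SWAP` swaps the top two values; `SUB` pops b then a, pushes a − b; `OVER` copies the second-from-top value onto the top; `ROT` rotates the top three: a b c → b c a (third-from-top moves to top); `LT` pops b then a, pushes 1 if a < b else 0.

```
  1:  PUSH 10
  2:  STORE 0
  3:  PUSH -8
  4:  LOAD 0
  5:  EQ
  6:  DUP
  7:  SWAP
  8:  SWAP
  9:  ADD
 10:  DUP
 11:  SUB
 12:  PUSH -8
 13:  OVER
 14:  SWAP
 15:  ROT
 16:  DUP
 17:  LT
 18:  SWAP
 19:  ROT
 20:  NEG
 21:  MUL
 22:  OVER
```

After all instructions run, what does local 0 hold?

10

PUSH 10 -> 10
STORE 0 -> (empty)
PUSH -8 -> -8
LOAD 0  -> -8 10
EQ      -> 0
DUP     -> 0 0
SWAP    -> 0 0
SWAP    -> 0 0
ADD     -> 0
DUP     -> 0 0
SUB     -> 0
PUSH -8 -> 0 -8
OVER    -> 0 -8 0
SWAP    -> 0 0 -8
ROT     -> 0 -8 0
DUP     -> 0 -8 0 0
LT      -> 0 -8 0
SWAP    -> 0 0 -8
ROT     -> 0 -8 0
NEG     -> 0 -8 0
MUL     -> 0 0
OVER    -> 0 0 0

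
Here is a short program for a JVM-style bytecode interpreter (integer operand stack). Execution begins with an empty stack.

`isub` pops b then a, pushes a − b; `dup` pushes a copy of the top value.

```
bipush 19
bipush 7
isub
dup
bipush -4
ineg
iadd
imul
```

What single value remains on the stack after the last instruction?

bipush 19 : 19
bipush 7  : 19 7
isub      : 12
dup       : 12 12
bipush -4 : 12 12 -4
ineg      : 12 12 4
iadd      : 12 16
imul      : 192

192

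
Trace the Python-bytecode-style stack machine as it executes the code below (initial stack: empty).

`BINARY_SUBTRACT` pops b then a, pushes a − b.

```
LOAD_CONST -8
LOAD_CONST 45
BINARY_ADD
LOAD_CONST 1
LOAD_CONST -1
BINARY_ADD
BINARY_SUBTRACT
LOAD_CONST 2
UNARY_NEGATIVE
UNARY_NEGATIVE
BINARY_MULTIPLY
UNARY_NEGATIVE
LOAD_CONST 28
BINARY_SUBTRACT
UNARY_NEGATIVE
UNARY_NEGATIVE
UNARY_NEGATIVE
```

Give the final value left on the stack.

102

LOAD_CONST -8   → [-8]
LOAD_CONST 45   → [-8, 45]
BINARY_ADD      → [37]
LOAD_CONST 1    → [37, 1]
LOAD_CONST -1   → [37, 1, -1]
BINARY_ADD      → [37, 0]
BINARY_SUBTRACT → [37]
LOAD_CONST 2    → [37, 2]
UNARY_NEGATIVE  → [37, -2]
UNARY_NEGATIVE  → [37, 2]
BINARY_MULTIPLY → [74]
UNARY_NEGATIVE  → [-74]
LOAD_CONST 28   → [-74, 28]
BINARY_SUBTRACT → [-102]
UNARY_NEGATIVE  → [102]
UNARY_NEGATIVE  → [-102]
UNARY_NEGATIVE  → [102]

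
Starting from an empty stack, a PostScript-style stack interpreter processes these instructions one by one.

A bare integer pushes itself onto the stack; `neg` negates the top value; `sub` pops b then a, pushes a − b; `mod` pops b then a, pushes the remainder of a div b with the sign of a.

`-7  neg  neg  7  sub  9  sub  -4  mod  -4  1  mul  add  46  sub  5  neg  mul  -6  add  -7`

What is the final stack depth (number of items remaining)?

2

-7  -> [-7]
neg -> [7]
neg -> [-7]
7   -> [-7, 7]
sub -> [-14]
9   -> [-14, 9]
sub -> [-23]
-4  -> [-23, -4]
mod -> [-3]
-4  -> [-3, -4]
1   -> [-3, -4, 1]
mul -> [-3, -4]
add -> [-7]
46  -> [-7, 46]
sub -> [-53]
5   -> [-53, 5]
neg -> [-53, -5]
mul -> [265]
-6  -> [265, -6]
add -> [259]
-7  -> [259, -7]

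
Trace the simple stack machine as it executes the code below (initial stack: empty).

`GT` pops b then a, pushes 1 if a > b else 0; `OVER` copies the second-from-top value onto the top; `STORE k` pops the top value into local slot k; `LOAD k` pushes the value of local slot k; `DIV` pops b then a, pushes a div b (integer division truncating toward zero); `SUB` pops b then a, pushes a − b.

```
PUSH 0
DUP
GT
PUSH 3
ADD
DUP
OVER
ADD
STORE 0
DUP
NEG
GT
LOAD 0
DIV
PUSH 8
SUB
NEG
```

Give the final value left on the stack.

8

PUSH 0  -> 0
DUP     -> 0 0
GT      -> 0
PUSH 3  -> 0 3
ADD     -> 3
DUP     -> 3 3
OVER    -> 3 3 3
ADD     -> 3 6
STORE 0 -> 3
DUP     -> 3 3
NEG     -> 3 -3
GT      -> 1
LOAD 0  -> 1 6
DIV     -> 0
PUSH 8  -> 0 8
SUB     -> -8
NEG     -> 8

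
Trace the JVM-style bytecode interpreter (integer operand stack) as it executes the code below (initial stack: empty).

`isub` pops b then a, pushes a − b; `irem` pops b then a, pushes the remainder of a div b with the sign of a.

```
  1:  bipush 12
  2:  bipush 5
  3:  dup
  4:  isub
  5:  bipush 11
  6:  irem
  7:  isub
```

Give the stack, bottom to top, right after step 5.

bipush 12  [12]
bipush 5   [12, 5]
dup        [12, 5, 5]
isub       [12, 0]
bipush 11  [12, 0, 11]

[12, 0, 11]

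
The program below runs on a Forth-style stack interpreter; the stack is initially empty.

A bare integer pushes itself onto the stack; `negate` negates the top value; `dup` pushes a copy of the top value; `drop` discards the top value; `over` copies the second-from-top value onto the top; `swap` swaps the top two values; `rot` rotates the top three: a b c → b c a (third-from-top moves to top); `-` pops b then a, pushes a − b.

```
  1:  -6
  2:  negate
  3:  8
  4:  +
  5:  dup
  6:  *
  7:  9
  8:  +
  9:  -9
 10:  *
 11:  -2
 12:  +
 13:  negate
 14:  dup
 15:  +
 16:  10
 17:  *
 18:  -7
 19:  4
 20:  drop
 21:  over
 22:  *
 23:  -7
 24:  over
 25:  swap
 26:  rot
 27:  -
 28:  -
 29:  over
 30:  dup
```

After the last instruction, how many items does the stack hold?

4

-6     : -6
negate : 6
8      : 6 8
+      : 14
dup    : 14 14
*      : 196
9      : 196 9
+      : 205
-9     : 205 -9
*      : -1845
-2     : -1845 -2
+      : -1847
negate : 1847
dup    : 1847 1847
+      : 3694
10     : 3694 10
*      : 36940
-7     : 36940 -7
4      : 36940 -7 4
drop   : 36940 -7
over   : 36940 -7 36940
*      : 36940 -258580
-7     : 36940 -258580 -7
over   : 36940 -258580 -7 -258580
swap   : 36940 -258580 -258580 -7
rot    : 36940 -258580 -7 -258580
-      : 36940 -258580 258573
-      : 36940 -517153
over   : 36940 -517153 36940
dup    : 36940 -517153 36940 36940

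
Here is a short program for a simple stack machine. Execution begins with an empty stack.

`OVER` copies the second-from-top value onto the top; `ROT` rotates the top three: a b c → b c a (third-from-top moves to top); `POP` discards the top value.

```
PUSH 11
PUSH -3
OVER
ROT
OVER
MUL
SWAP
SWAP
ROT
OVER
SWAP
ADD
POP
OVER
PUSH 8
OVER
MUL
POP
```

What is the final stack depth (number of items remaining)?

3

PUSH 11 : 11
PUSH -3 : 11 -3
OVER    : 11 -3 11
ROT     : -3 11 11
OVER    : -3 11 11 11
MUL     : -3 11 121
SWAP    : -3 121 11
SWAP    : -3 11 121
ROT     : 11 121 -3
OVER    : 11 121 -3 121
SWAP    : 11 121 121 -3
ADD     : 11 121 118
POP     : 11 121
OVER    : 11 121 11
PUSH 8  : 11 121 11 8
OVER    : 11 121 11 8 11
MUL     : 11 121 11 88
POP     : 11 121 11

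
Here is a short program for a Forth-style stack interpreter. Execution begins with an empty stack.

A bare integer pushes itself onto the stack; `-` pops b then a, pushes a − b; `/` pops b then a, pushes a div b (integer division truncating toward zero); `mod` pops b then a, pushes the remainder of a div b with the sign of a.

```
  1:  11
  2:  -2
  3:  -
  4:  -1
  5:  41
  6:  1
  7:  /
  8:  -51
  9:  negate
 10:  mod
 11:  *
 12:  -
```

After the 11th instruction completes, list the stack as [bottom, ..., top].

11     → 11
-2     → 11 -2
-      → 13
-1     → 13 -1
41     → 13 -1 41
1      → 13 -1 41 1
/      → 13 -1 41
-51    → 13 -1 41 -51
negate → 13 -1 41 51
mod    → 13 -1 41
*      → 13 -41

[13, -41]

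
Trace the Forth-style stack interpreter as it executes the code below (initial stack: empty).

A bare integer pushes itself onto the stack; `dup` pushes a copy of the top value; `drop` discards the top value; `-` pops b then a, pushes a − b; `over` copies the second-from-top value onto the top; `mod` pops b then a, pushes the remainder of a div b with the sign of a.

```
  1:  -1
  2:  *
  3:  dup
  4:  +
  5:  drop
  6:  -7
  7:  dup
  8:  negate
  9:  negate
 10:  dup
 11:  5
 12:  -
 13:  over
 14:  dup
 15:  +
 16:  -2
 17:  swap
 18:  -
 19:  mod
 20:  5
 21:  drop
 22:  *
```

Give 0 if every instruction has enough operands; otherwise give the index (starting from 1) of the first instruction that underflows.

2

-1  [-1]
*  — needs 2 operands, stack has 1 → underflow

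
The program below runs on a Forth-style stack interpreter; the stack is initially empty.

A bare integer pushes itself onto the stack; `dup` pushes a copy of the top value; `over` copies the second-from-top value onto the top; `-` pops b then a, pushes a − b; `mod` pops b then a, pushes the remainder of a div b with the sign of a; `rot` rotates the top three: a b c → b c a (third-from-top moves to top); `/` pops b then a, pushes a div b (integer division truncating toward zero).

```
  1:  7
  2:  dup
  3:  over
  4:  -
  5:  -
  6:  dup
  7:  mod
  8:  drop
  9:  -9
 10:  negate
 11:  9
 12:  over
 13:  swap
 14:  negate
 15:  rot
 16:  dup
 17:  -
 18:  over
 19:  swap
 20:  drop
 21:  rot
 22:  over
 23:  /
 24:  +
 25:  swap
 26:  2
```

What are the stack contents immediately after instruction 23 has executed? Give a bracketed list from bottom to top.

7       [7]
dup     [7, 7]
over    [7, 7, 7]
-       [7, 0]
-       [7]
dup     [7, 7]
mod     [0]
drop    []
-9      [-9]
negate  [9]
9       [9, 9]
over    [9, 9, 9]
swap    [9, 9, 9]
negate  [9, 9, -9]
rot     [9, -9, 9]
dup     [9, -9, 9, 9]
-       [9, -9, 0]
over    [9, -9, 0, -9]
swap    [9, -9, -9, 0]
drop    [9, -9, -9]
rot     [-9, -9, 9]
over    [-9, -9, 9, -9]
/       [-9, -9, -1]

[-9, -9, -1]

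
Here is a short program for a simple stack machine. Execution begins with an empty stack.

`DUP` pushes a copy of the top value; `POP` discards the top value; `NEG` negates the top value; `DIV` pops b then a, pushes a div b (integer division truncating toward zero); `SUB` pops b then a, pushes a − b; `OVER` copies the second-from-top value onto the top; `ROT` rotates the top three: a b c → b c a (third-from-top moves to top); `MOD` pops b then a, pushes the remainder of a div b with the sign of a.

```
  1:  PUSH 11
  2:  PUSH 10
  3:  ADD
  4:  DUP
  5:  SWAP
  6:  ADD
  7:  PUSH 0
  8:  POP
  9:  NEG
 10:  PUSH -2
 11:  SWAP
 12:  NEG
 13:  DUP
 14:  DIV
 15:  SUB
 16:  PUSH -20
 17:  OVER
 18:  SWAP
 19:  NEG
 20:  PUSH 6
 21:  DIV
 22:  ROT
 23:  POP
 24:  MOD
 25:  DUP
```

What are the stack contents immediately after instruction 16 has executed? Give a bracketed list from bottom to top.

[-3, -20]

PUSH 11   11
PUSH 10   11 10
ADD       21
DUP       21 21
SWAP      21 21
ADD       42
PUSH 0    42 0
POP       42
NEG       -42
PUSH -2   -42 -2
SWAP      -2 -42
NEG       -2 42
DUP       -2 42 42
DIV       -2 1
SUB       -3
PUSH -20  -3 -20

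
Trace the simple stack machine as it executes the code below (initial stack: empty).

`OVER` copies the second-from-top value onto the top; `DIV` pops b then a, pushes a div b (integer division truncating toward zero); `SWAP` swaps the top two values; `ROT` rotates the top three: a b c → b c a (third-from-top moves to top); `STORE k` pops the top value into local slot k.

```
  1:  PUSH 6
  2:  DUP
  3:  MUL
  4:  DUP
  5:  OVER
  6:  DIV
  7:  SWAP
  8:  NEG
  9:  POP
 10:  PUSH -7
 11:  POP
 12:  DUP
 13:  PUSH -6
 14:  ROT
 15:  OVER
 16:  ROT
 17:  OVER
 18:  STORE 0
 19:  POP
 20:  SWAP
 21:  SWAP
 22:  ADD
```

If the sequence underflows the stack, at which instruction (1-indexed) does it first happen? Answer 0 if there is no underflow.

0

PUSH 6  : [6]
DUP     : [6, 6]
MUL     : [36]
DUP     : [36, 36]
OVER    : [36, 36, 36]
DIV     : [36, 1]
SWAP    : [1, 36]
NEG     : [1, -36]
POP     : [1]
PUSH -7 : [1, -7]
POP     : [1]
DUP     : [1, 1]
PUSH -6 : [1, 1, -6]
ROT     : [1, -6, 1]
OVER    : [1, -6, 1, -6]
ROT     : [1, 1, -6, -6]
OVER    : [1, 1, -6, -6, -6]
STORE 0 : [1, 1, -6, -6]
POP     : [1, 1, -6]
SWAP    : [1, -6, 1]
SWAP    : [1, 1, -6]
ADD     : [1, -5]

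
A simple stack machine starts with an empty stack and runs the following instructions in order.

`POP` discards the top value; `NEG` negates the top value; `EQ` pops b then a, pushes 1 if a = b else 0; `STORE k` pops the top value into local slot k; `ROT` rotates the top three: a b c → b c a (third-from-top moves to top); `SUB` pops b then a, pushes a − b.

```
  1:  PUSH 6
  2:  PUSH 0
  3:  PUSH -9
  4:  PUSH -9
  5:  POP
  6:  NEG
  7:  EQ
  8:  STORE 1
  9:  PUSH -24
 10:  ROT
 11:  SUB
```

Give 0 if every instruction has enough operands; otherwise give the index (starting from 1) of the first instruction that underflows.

PUSH 6   : [6]
PUSH 0   : [6, 0]
PUSH -9  : [6, 0, -9]
PUSH -9  : [6, 0, -9, -9]
POP      : [6, 0, -9]
NEG      : [6, 0, 9]
EQ       : [6, 0]
STORE 1  : [6]
PUSH -24 : [6, -24]
ROT  — needs 3 operands, stack has 2 → underflow

10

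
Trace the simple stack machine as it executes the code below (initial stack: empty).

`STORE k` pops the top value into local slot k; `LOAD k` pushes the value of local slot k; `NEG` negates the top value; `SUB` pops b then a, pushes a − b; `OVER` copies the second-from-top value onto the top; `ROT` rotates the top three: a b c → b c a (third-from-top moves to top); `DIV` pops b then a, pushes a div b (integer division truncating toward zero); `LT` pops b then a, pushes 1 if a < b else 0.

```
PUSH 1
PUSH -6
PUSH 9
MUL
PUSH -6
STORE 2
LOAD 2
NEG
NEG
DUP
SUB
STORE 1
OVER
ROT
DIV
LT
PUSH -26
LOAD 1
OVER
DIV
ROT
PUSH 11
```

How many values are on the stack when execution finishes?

PUSH 1    1
PUSH -6   1 -6
PUSH 9    1 -6 9
MUL       1 -54
PUSH -6   1 -54 -6
STORE 2   1 -54
LOAD 2    1 -54 -6
NEG       1 -54 6
NEG       1 -54 -6
DUP       1 -54 -6 -6
SUB       1 -54 0
STORE 1   1 -54
OVER      1 -54 1
ROT       -54 1 1
DIV       -54 1
LT        1
PUSH -26  1 -26
LOAD 1    1 -26 0
OVER      1 -26 0 -26
DIV       1 -26 0
ROT       -26 0 1
PUSH 11   -26 0 1 11

4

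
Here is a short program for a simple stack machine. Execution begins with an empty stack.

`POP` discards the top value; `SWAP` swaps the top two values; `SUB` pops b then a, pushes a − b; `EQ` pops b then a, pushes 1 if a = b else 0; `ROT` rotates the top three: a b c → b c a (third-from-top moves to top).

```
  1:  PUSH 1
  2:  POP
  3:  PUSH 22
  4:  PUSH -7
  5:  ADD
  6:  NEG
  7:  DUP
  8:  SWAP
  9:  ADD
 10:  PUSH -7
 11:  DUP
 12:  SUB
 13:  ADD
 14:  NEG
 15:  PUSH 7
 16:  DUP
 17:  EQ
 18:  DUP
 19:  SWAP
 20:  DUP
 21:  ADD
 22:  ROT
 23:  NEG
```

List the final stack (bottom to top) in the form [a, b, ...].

PUSH 1  : [1]
POP     : []
PUSH 22 : [22]
PUSH -7 : [22, -7]
ADD     : [15]
NEG     : [-15]
DUP     : [-15, -15]
SWAP    : [-15, -15]
ADD     : [-30]
PUSH -7 : [-30, -7]
DUP     : [-30, -7, -7]
SUB     : [-30, 0]
ADD     : [-30]
NEG     : [30]
PUSH 7  : [30, 7]
DUP     : [30, 7, 7]
EQ      : [30, 1]
DUP     : [30, 1, 1]
SWAP    : [30, 1, 1]
DUP     : [30, 1, 1, 1]
ADD     : [30, 1, 2]
ROT     : [1, 2, 30]
NEG     : [1, 2, -30]

[1, 2, -30]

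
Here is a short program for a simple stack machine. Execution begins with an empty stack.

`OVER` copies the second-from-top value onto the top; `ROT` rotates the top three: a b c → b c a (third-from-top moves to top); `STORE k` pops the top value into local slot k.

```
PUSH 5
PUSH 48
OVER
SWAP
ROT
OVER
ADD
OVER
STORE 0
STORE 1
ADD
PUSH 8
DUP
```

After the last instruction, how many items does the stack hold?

3

PUSH 5  : [5]
PUSH 48 : [5, 48]
OVER    : [5, 48, 5]
SWAP    : [5, 5, 48]
ROT     : [5, 48, 5]
OVER    : [5, 48, 5, 48]
ADD     : [5, 48, 53]
OVER    : [5, 48, 53, 48]
STORE 0 : [5, 48, 53]
STORE 1 : [5, 48]
ADD     : [53]
PUSH 8  : [53, 8]
DUP     : [53, 8, 8]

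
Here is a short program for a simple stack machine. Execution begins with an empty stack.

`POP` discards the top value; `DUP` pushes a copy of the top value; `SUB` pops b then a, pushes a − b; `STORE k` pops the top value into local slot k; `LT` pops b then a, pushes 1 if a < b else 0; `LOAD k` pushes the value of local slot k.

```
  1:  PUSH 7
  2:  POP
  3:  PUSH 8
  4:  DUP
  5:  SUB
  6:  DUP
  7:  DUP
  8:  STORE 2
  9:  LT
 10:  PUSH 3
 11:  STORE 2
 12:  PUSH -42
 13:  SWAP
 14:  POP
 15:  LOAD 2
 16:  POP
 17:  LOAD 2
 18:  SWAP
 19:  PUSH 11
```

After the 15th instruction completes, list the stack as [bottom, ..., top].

PUSH 7    [7]
POP       []
PUSH 8    [8]
DUP       [8, 8]
SUB       [0]
DUP       [0, 0]
DUP       [0, 0, 0]
STORE 2   [0, 0]
LT        [0]
PUSH 3    [0, 3]
STORE 2   [0]
PUSH -42  [0, -42]
SWAP      [-42, 0]
POP       [-42]
LOAD 2    [-42, 3]

[-42, 3]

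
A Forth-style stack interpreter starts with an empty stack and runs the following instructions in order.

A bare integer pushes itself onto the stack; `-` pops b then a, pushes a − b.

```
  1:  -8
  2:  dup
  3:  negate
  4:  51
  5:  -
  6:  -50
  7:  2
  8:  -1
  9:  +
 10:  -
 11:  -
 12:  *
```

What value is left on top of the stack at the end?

-64

-8      -8
dup     -8 -8
negate  -8 8
51      -8 8 51
-       -8 -43
-50     -8 -43 -50
2       -8 -43 -50 2
-1      -8 -43 -50 2 -1
+       -8 -43 -50 1
-       -8 -43 -51
-       -8 8
*       -64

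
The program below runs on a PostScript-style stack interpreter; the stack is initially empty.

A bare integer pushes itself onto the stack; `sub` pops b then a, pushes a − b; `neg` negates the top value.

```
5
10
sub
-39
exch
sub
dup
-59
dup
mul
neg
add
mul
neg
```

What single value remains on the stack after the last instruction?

5    -> 5
10   -> 5 10
sub  -> -5
-39  -> -5 -39
exch -> -39 -5
sub  -> -34
dup  -> -34 -34
-59  -> -34 -34 -59
dup  -> -34 -34 -59 -59
mul  -> -34 -34 3481
neg  -> -34 -34 -3481
add  -> -34 -3515
mul  -> 119510
neg  -> -119510

-119510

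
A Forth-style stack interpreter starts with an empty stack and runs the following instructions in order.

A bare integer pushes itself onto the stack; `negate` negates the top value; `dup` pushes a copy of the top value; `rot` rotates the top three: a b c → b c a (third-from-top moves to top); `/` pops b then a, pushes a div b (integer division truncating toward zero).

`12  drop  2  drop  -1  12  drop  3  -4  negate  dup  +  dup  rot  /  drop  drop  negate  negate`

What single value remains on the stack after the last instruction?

12     → [12]
drop   → []
2      → [2]
drop   → []
-1     → [-1]
12     → [-1, 12]
drop   → [-1]
3      → [-1, 3]
-4     → [-1, 3, -4]
negate → [-1, 3, 4]
dup    → [-1, 3, 4, 4]
+      → [-1, 3, 8]
dup    → [-1, 3, 8, 8]
rot    → [-1, 8, 8, 3]
/      → [-1, 8, 2]
drop   → [-1, 8]
drop   → [-1]
negate → [1]
negate → [-1]

-1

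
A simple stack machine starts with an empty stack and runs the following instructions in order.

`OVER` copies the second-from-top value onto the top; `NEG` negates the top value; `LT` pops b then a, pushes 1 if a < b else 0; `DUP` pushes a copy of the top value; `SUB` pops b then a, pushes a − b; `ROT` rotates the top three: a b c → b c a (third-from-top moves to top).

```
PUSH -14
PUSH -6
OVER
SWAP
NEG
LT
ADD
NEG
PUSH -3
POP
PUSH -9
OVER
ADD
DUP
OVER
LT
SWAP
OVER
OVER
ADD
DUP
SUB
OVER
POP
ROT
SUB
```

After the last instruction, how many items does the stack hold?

3

PUSH -14 : -14
PUSH -6  : -14 -6
OVER     : -14 -6 -14
SWAP     : -14 -14 -6
NEG      : -14 -14 6
LT       : -14 1
ADD      : -13
NEG      : 13
PUSH -3  : 13 -3
POP      : 13
PUSH -9  : 13 -9
OVER     : 13 -9 13
ADD      : 13 4
DUP      : 13 4 4
OVER     : 13 4 4 4
LT       : 13 4 0
SWAP     : 13 0 4
OVER     : 13 0 4 0
OVER     : 13 0 4 0 4
ADD      : 13 0 4 4
DUP      : 13 0 4 4 4
SUB      : 13 0 4 0
OVER     : 13 0 4 0 4
POP      : 13 0 4 0
ROT      : 13 4 0 0
SUB      : 13 4 0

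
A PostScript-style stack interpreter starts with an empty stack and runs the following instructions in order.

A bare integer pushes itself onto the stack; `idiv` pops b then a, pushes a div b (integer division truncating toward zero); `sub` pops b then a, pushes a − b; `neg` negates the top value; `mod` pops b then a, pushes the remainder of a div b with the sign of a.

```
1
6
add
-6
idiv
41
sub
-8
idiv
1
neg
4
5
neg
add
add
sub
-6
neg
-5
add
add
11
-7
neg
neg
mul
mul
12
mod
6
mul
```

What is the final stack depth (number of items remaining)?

1

1     1
6     1 6
add   7
-6    7 -6
idiv  -1
41    -1 41
sub   -42
-8    -42 -8
idiv  5
1     5 1
neg   5 -1
4     5 -1 4
5     5 -1 4 5
neg   5 -1 4 -5
add   5 -1 -1
add   5 -2
sub   7
-6    7 -6
neg   7 6
-5    7 6 -5
add   7 1
add   8
11    8 11
-7    8 11 -7
neg   8 11 7
neg   8 11 -7
mul   8 -77
mul   -616
12    -616 12
mod   -4
6     -4 6
mul   -24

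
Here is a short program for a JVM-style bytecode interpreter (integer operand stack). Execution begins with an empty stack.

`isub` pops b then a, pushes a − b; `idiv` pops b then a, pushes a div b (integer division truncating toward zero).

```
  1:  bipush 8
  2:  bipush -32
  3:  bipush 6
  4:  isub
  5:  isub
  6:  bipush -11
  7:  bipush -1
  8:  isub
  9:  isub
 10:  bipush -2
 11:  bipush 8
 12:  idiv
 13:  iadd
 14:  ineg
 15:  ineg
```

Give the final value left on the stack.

56

bipush 8   : 8
bipush -32 : 8 -32
bipush 6   : 8 -32 6
isub       : 8 -38
isub       : 46
bipush -11 : 46 -11
bipush -1  : 46 -11 -1
isub       : 46 -10
isub       : 56
bipush -2  : 56 -2
bipush 8   : 56 -2 8
idiv       : 56 0
iadd       : 56
ineg       : -56
ineg       : 56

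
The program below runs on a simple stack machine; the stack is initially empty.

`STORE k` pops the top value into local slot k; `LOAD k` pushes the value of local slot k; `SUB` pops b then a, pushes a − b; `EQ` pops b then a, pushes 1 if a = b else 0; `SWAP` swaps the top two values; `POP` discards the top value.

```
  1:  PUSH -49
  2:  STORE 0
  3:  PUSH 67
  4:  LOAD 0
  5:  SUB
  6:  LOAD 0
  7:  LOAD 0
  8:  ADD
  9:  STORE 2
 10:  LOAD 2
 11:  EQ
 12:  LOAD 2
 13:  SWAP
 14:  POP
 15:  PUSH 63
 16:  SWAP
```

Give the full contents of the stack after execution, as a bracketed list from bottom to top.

PUSH -49 -> -49
STORE 0  -> (empty)
PUSH 67  -> 67
LOAD 0   -> 67 -49
SUB      -> 116
LOAD 0   -> 116 -49
LOAD 0   -> 116 -49 -49
ADD      -> 116 -98
STORE 2  -> 116
LOAD 2   -> 116 -98
EQ       -> 0
LOAD 2   -> 0 -98
SWAP     -> -98 0
POP      -> -98
PUSH 63  -> -98 63
SWAP     -> 63 -98

[63, -98]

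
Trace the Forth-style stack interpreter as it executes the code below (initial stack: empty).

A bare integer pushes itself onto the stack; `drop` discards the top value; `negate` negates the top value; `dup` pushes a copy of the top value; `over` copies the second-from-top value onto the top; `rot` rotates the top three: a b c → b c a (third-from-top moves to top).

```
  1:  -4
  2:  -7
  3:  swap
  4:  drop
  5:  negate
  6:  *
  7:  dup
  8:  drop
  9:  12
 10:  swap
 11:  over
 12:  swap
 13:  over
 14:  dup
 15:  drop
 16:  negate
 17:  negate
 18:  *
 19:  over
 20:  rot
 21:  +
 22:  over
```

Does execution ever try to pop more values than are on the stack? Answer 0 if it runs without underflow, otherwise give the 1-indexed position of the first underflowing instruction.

-4     → -4
-7     → -4 -7
swap   → -7 -4
drop   → -7
negate → 7
*  — needs 2 operands, stack has 1 → underflow

6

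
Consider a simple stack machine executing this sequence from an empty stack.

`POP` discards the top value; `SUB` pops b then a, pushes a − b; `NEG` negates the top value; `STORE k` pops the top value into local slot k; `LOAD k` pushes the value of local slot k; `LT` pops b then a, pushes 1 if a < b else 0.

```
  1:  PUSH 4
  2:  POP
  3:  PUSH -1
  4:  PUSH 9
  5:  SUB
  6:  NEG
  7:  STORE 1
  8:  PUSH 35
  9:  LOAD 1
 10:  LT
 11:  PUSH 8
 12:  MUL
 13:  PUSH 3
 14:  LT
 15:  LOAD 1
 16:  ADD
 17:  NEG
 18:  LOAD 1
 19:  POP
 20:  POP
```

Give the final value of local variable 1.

PUSH 4  → [4]
POP     → []
PUSH -1 → [-1]
PUSH 9  → [-1, 9]
SUB     → [-10]
NEG     → [10]
STORE 1 → []
PUSH 35 → [35]
LOAD 1  → [35, 10]
LT      → [0]
PUSH 8  → [0, 8]
MUL     → [0]
PUSH 3  → [0, 3]
LT      → [1]
LOAD 1  → [1, 10]
ADD     → [11]
NEG     → [-11]
LOAD 1  → [-11, 10]
POP     → [-11]
POP     → []

10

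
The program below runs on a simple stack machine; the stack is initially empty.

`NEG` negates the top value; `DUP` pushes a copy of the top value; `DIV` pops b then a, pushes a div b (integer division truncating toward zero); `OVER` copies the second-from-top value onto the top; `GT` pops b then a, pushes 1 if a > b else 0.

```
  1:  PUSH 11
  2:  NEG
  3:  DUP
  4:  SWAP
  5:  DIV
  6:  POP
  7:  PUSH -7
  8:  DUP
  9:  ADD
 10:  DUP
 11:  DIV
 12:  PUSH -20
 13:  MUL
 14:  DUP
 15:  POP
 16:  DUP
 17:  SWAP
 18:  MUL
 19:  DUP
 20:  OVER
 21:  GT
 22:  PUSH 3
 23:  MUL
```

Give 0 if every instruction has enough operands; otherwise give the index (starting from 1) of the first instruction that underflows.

0

PUSH 11   11
NEG       -11
DUP       -11 -11
SWAP      -11 -11
DIV       1
POP       (empty)
PUSH -7   -7
DUP       -7 -7
ADD       -14
DUP       -14 -14
DIV       1
PUSH -20  1 -20
MUL       -20
DUP       -20 -20
POP       -20
DUP       -20 -20
SWAP      -20 -20
MUL       400
DUP       400 400
OVER      400 400 400
GT        400 0
PUSH 3    400 0 3
MUL       400 0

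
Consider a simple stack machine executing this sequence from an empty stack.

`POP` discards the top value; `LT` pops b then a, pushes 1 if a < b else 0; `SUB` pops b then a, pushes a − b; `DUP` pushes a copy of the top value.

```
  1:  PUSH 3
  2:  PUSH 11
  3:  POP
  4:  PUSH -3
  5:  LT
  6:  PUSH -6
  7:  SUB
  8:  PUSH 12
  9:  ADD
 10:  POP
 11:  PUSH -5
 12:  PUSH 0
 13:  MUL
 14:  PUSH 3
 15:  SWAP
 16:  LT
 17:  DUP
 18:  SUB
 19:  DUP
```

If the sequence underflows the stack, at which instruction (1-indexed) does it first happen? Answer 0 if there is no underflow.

PUSH 3  → [3]
PUSH 11 → [3, 11]
POP     → [3]
PUSH -3 → [3, -3]
LT      → [0]
PUSH -6 → [0, -6]
SUB     → [6]
PUSH 12 → [6, 12]
ADD     → [18]
POP     → []
PUSH -5 → [-5]
PUSH 0  → [-5, 0]
MUL     → [0]
PUSH 3  → [0, 3]
SWAP    → [3, 0]
LT      → [0]
DUP     → [0, 0]
SUB     → [0]
DUP     → [0, 0]

0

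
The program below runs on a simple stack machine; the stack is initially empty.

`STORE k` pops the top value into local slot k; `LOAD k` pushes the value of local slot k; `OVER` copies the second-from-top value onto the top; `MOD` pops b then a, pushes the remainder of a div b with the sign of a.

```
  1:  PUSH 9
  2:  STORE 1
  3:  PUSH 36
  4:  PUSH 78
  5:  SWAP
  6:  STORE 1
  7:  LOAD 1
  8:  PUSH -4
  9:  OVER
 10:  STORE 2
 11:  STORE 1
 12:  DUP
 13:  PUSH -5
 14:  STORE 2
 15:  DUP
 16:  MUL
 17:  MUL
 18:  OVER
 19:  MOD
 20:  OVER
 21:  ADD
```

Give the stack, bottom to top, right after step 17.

[78, 46656]

PUSH 9   9
STORE 1  (empty)
PUSH 36  36
PUSH 78  36 78
SWAP     78 36
STORE 1  78
LOAD 1   78 36
PUSH -4  78 36 -4
OVER     78 36 -4 36
STORE 2  78 36 -4
STORE 1  78 36
DUP      78 36 36
PUSH -5  78 36 36 -5
STORE 2  78 36 36
DUP      78 36 36 36
MUL      78 36 1296
MUL      78 46656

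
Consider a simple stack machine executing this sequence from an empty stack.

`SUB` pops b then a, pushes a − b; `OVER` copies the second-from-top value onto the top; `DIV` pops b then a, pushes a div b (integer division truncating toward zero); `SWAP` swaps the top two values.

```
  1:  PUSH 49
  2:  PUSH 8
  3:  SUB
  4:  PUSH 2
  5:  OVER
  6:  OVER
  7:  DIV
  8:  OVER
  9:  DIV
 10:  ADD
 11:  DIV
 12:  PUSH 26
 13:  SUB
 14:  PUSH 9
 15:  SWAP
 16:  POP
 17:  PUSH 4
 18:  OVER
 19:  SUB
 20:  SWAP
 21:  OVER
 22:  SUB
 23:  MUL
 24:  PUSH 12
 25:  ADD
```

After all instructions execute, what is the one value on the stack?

PUSH 49  49
PUSH 8   49 8
SUB      41
PUSH 2   41 2
OVER     41 2 41
OVER     41 2 41 2
DIV      41 2 20
OVER     41 2 20 2
DIV      41 2 10
ADD      41 12
DIV      3
PUSH 26  3 26
SUB      -23
PUSH 9   -23 9
SWAP     9 -23
POP      9
PUSH 4   9 4
OVER     9 4 9
SUB      9 -5
SWAP     -5 9
OVER     -5 9 -5
SUB      -5 14
MUL      -70
PUSH 12  -70 12
ADD      -58

-58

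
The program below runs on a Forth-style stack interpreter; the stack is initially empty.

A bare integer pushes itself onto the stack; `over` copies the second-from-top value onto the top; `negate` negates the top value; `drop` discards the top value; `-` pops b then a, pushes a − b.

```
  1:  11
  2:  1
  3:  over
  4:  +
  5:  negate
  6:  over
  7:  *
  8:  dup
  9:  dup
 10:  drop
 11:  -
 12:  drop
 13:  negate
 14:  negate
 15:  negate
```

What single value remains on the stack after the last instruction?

-11

11      11
1       11 1
over    11 1 11
+       11 12
negate  11 -12
over    11 -12 11
*       11 -132
dup     11 -132 -132
dup     11 -132 -132 -132
drop    11 -132 -132
-       11 0
drop    11
negate  -11
negate  11
negate  -11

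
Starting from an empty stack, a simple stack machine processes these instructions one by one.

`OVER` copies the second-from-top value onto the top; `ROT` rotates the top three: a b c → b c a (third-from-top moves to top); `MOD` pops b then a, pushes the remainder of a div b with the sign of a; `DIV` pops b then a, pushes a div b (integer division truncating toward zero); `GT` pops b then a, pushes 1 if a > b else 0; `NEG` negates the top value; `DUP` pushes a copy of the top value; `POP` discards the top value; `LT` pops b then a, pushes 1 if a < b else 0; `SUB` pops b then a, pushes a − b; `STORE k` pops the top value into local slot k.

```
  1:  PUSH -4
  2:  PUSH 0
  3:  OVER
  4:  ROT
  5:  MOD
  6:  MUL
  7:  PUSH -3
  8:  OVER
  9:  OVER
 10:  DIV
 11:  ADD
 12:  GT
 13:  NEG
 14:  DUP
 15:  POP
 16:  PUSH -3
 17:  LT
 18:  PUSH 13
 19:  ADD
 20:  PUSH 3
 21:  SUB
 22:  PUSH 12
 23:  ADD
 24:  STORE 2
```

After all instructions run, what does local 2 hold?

PUSH -4 -> -4
PUSH 0  -> -4 0
OVER    -> -4 0 -4
ROT     -> 0 -4 -4
MOD     -> 0 0
MUL     -> 0
PUSH -3 -> 0 -3
OVER    -> 0 -3 0
OVER    -> 0 -3 0 -3
DIV     -> 0 -3 0
ADD     -> 0 -3
GT      -> 1
NEG     -> -1
DUP     -> -1 -1
POP     -> -1
PUSH -3 -> -1 -3
LT      -> 0
PUSH 13 -> 0 13
ADD     -> 13
PUSH 3  -> 13 3
SUB     -> 10
PUSH 12 -> 10 12
ADD     -> 22
STORE 2 -> (empty)

22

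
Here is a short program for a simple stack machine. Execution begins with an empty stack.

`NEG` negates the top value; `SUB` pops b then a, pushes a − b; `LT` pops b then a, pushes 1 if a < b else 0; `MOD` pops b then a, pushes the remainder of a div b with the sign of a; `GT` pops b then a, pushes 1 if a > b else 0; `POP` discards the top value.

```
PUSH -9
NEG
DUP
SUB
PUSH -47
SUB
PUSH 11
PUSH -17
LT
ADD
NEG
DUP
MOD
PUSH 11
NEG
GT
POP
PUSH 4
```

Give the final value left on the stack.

4

PUSH -9  : [-9]
NEG      : [9]
DUP      : [9, 9]
SUB      : [0]
PUSH -47 : [0, -47]
SUB      : [47]
PUSH 11  : [47, 11]
PUSH -17 : [47, 11, -17]
LT       : [47, 0]
ADD      : [47]
NEG      : [-47]
DUP      : [-47, -47]
MOD      : [0]
PUSH 11  : [0, 11]
NEG      : [0, -11]
GT       : [1]
POP      : []
PUSH 4   : [4]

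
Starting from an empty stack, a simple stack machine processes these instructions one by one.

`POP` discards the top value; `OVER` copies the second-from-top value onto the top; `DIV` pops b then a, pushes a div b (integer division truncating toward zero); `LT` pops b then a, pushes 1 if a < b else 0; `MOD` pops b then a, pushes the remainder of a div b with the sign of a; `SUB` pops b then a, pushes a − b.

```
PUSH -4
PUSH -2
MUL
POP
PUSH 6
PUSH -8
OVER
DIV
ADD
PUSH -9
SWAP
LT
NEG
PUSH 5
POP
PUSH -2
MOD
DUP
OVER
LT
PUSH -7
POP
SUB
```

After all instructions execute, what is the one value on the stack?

PUSH -4 → [-4]
PUSH -2 → [-4, -2]
MUL     → [8]
POP     → []
PUSH 6  → [6]
PUSH -8 → [6, -8]
OVER    → [6, -8, 6]
DIV     → [6, -1]
ADD     → [5]
PUSH -9 → [5, -9]
SWAP    → [-9, 5]
LT      → [1]
NEG     → [-1]
PUSH 5  → [-1, 5]
POP     → [-1]
PUSH -2 → [-1, -2]
MOD     → [-1]
DUP     → [-1, -1]
OVER    → [-1, -1, -1]
LT      → [-1, 0]
PUSH -7 → [-1, 0, -7]
POP     → [-1, 0]
SUB     → [-1]

-1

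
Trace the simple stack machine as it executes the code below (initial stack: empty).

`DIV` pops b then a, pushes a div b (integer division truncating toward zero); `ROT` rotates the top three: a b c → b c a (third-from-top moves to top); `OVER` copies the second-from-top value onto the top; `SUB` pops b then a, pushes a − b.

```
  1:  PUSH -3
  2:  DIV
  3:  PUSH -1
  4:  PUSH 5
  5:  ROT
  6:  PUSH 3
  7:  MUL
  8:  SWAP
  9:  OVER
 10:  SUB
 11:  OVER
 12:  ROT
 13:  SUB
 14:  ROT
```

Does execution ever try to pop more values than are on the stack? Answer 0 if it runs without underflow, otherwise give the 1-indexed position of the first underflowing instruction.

PUSH -3 → -3
DIV  — needs 2 operands, stack has 1 → underflow

2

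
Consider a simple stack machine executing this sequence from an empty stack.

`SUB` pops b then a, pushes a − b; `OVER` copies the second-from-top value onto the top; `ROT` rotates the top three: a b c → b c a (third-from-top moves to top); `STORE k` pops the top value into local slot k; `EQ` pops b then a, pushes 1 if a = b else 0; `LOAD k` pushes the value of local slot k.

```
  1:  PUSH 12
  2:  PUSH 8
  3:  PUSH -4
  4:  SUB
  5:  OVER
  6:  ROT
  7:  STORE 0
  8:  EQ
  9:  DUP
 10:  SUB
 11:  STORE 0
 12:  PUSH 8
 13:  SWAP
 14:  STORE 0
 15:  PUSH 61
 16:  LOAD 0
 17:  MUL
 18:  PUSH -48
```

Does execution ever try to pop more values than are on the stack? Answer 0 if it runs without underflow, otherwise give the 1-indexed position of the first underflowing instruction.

PUSH 12 : 12
PUSH 8  : 12 8
PUSH -4 : 12 8 -4
SUB     : 12 12
OVER    : 12 12 12
ROT     : 12 12 12
STORE 0 : 12 12
EQ      : 1
DUP     : 1 1
SUB     : 0
STORE 0 : (empty)
PUSH 8  : 8
SWAP  — needs 2 operands, stack has 1 → underflow

13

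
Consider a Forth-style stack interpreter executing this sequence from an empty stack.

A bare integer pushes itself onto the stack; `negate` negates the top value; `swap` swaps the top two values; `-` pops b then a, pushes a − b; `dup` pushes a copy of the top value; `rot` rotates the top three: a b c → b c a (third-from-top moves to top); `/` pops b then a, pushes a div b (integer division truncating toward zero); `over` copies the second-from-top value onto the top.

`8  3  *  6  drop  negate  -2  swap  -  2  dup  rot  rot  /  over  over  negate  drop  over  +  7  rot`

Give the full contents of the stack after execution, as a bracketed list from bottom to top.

8       8
3       8 3
*       24
6       24 6
drop    24
negate  -24
-2      -24 -2
swap    -2 -24
-       22
2       22 2
dup     22 2 2
rot     2 2 22
rot     2 22 2
/       2 11
over    2 11 2
over    2 11 2 11
negate  2 11 2 -11
drop    2 11 2
over    2 11 2 11
+       2 11 13
7       2 11 13 7
rot     2 13 7 11

[2, 13, 7, 11]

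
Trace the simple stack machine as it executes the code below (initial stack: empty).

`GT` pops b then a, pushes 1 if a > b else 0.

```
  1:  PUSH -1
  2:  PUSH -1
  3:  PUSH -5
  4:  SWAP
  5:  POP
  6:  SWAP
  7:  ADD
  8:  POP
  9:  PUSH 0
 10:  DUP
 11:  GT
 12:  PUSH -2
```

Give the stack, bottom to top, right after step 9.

PUSH -1 → -1
PUSH -1 → -1 -1
PUSH -5 → -1 -1 -5
SWAP    → -1 -5 -1
POP     → -1 -5
SWAP    → -5 -1
ADD     → -6
POP     → (empty)
PUSH 0  → 0

[0]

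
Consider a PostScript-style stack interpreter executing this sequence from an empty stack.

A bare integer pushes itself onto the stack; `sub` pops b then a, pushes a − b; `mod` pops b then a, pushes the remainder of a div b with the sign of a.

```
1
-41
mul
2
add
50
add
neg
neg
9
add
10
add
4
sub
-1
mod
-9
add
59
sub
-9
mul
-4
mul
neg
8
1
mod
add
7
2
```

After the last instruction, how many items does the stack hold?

3

1   : [1]
-41 : [1, -41]
mul : [-41]
2   : [-41, 2]
add : [-39]
50  : [-39, 50]
add : [11]
neg : [-11]
neg : [11]
9   : [11, 9]
add : [20]
10  : [20, 10]
add : [30]
4   : [30, 4]
sub : [26]
-1  : [26, -1]
mod : [0]
-9  : [0, -9]
add : [-9]
59  : [-9, 59]
sub : [-68]
-9  : [-68, -9]
mul : [612]
-4  : [612, -4]
mul : [-2448]
neg : [2448]
8   : [2448, 8]
1   : [2448, 8, 1]
mod : [2448, 0]
add : [2448]
7   : [2448, 7]
2   : [2448, 7, 2]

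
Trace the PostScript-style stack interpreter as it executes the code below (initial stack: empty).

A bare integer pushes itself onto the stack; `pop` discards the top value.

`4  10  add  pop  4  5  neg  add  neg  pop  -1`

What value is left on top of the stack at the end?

-1

4   -> [4]
10  -> [4, 10]
add -> [14]
pop -> []
4   -> [4]
5   -> [4, 5]
neg -> [4, -5]
add -> [-1]
neg -> [1]
pop -> []
-1  -> [-1]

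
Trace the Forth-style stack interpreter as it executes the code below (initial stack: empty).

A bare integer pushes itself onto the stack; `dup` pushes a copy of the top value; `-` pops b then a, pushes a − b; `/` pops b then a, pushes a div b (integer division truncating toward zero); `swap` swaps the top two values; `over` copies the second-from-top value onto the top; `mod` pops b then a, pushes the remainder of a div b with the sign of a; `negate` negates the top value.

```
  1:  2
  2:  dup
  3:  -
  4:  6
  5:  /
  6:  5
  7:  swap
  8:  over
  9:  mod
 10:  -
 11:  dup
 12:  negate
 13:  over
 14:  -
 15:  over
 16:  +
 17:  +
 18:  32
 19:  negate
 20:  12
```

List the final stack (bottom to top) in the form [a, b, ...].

[0, -32, 12]

2      -> 2
dup    -> 2 2
-      -> 0
6      -> 0 6
/      -> 0
5      -> 0 5
swap   -> 5 0
over   -> 5 0 5
mod    -> 5 0
-      -> 5
dup    -> 5 5
negate -> 5 -5
over   -> 5 -5 5
-      -> 5 -10
over   -> 5 -10 5
+      -> 5 -5
+      -> 0
32     -> 0 32
negate -> 0 -32
12     -> 0 -32 12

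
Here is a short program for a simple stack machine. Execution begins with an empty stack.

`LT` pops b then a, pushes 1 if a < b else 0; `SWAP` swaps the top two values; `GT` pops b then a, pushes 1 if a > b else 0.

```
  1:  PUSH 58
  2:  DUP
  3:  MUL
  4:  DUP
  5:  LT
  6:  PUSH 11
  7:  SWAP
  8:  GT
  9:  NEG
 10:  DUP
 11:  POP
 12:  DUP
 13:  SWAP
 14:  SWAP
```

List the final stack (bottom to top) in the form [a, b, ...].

PUSH 58 -> [58]
DUP     -> [58, 58]
MUL     -> [3364]
DUP     -> [3364, 3364]
LT      -> [0]
PUSH 11 -> [0, 11]
SWAP    -> [11, 0]
GT      -> [1]
NEG     -> [-1]
DUP     -> [-1, -1]
POP     -> [-1]
DUP     -> [-1, -1]
SWAP    -> [-1, -1]
SWAP    -> [-1, -1]

[-1, -1]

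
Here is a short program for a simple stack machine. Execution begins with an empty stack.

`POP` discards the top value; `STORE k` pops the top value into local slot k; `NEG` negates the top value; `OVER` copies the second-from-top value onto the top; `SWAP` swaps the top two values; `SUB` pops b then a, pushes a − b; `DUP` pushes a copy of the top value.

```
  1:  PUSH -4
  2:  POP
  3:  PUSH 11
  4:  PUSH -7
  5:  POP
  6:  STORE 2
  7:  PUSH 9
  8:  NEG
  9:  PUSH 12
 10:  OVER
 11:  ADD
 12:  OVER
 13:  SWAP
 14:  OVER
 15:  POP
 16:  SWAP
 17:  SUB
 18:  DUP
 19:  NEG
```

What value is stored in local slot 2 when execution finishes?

PUSH -4 : -4
POP     : (empty)
PUSH 11 : 11
PUSH -7 : 11 -7
POP     : 11
STORE 2 : (empty)
PUSH 9  : 9
NEG     : -9
PUSH 12 : -9 12
OVER    : -9 12 -9
ADD     : -9 3
OVER    : -9 3 -9
SWAP    : -9 -9 3
OVER    : -9 -9 3 -9
POP     : -9 -9 3
SWAP    : -9 3 -9
SUB     : -9 12
DUP     : -9 12 12
NEG     : -9 12 -12

11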